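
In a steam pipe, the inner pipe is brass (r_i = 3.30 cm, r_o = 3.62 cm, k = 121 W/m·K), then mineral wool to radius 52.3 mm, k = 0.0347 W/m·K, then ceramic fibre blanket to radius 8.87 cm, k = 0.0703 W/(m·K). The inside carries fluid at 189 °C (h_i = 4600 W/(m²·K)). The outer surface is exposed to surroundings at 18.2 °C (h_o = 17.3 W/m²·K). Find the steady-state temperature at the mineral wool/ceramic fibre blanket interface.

T = 92.5 °C

Treat each layer as a resistance in series:
  R'_conv,in = 1/(2πr h) = 1/(2π·0.0330·4600) = 0.001048 m·K/W
  R'_brass = ln(0.0362/0.0330)/(2πk) = 0.09255/(2π·121) = 1.217×10^-4 m·K/W
  R'_mineral wool = ln(0.0523/0.0362)/(2πk) = 0.3679/(2π·0.0347) = 1.688 m·K/W
  R'_ceramic fibre blanket = ln(0.0887/0.0523)/(2πk) = 0.5283/(2π·0.0703) = 1.196 m·K/W
  R'_conv,out = 1/(2πr h) = 1/(2π·0.0887·17.3) = 0.1037 m·K/W
ΣR = 0.001048 + 1.217×10^-4 + 1.688 + 1.196 + 0.1037 = 2.989 m·K/W
Q' = ΔT/ΣR = (189 °C − 18.2 °C)/2.989 = 57.14 W/m
From the inner boundary to the mineral wool/ceramic fibre blanket interface, ΣR_partial = 1.689 m·K/W.
T_interface = T_in − Q'·ΣR_partial = 189 °C − (57.14)(1.689) = 92.5 °C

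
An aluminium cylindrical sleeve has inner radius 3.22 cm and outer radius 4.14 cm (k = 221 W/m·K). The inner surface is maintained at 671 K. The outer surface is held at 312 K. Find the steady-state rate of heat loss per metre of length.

Q' = 1980 kW/m

Q' = 2πk·ΔT/ln(r₂/r₁) = 2π × 221 × 359 / ln(0.0414/0.0322) = 1.98×10^6 W/m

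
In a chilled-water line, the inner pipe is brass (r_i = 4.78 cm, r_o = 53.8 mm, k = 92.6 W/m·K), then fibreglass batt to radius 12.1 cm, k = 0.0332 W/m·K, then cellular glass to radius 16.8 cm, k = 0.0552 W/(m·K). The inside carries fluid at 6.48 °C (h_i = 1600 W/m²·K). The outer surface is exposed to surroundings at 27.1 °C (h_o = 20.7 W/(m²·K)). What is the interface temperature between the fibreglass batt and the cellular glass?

T = 22.9 °C

Resistance network (inner→outer):
  R'_conv,in = 1/(2πr h) = 1/(2π·0.0478·1600) = 0.002081 m·K/W
  R'_brass = ln(0.0538/0.0478)/(2πk) = 0.1182/(2π·92.6) = 2.032×10^-4 m·K/W
  R'_fibreglass batt = ln(0.121/0.0538)/(2πk) = 0.8105/(2π·0.0332) = 3.885 m·K/W
  R'_cellular glass = ln(0.168/0.121)/(2πk) = 0.3282/(2π·0.0552) = 0.9462 m·K/W
  R'_conv,out = 1/(2πr h) = 1/(2π·0.168·20.7) = 0.04577 m·K/W
ΣR = 0.002081 + 2.032×10^-4 + 3.885 + 0.9462 + 0.04577 = 4.879 m·K/W
Q' = ΔT/ΣR = (6.48 °C − 27.1 °C)/4.879 = -4.226 W/m
From the inner boundary to the fibreglass batt/cellular glass interface, ΣR_partial = 3.887 m·K/W.
T_interface = T_in − Q'·ΣR_partial = 6.48 °C − (-4.226)(3.887) = 22.9 °C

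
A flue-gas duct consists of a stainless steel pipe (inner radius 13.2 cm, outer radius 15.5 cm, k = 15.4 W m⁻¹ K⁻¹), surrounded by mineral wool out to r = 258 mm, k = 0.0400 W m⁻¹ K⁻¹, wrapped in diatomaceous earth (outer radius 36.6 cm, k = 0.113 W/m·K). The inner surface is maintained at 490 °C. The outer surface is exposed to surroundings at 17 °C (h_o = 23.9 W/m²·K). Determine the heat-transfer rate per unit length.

Series thermal resistances, inner to outer:
  R'_stainless steel = ln(0.155/0.132)/(2πk) = 0.1606/(2π·15.4) = 0.001660 m·K/W
  R'_mineral wool = ln(0.258/0.155)/(2πk) = 0.5095/(2π·0.0400) = 2.027 m·K/W
  R'_diatomaceous earth = ln(0.366/0.258)/(2πk) = 0.3497/(2π·0.113) = 0.4925 m·K/W
  R'_conv,out = 1/(2πr h) = 1/(2π·0.366·23.9) = 0.01819 m·K/W
ΣR = 0.001660 + 2.027 + 0.4925 + 0.01819 = 2.539 m·K/W
Q' = ΔT/ΣR = (490 °C − 17 °C)/2.539 = 186 W/m

Q' = 186 W/m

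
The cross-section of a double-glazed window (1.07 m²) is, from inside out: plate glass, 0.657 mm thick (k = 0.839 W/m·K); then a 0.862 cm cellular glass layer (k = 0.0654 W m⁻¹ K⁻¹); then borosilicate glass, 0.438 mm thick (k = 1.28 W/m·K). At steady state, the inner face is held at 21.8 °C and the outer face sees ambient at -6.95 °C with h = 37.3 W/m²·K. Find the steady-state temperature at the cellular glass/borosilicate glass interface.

Resistance network (inner→outer):
  R_plate glass = L/(kA) = 6.57×10^-4/(0.839·1.07) = 7.318×10^-4 K/W
  R_cellular glass = L/(kA) = 0.00862/(0.0654·1.07) = 0.1232 K/W
  R_borosilicate glass = L/(kA) = 4.38×10^-4/(1.28·1.07) = 3.198×10^-4 K/W
  R_conv,out = 1/(hA) = 1/(37.3·1.07) = 0.02506 K/W
ΣR = 7.318×10^-4 + 0.1232 + 3.198×10^-4 + 0.02506 = 0.1493 K/W
Q = ΔT/ΣR = (21.8 °C − -6.95 °C)/0.1493 = 192.6 W
From the inner boundary to the cellular glass/borosilicate glass interface, ΣR_partial = 0.1239 K/W.
T_interface = T_in − Q·ΣR_partial = 21.8 °C − (192.6)(0.1239) = -2.06 °C

T = -2.06 °C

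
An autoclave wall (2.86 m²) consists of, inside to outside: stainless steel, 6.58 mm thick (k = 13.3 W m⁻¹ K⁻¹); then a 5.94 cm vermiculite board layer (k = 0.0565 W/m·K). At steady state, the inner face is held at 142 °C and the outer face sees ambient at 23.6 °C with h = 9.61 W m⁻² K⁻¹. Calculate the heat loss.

Q = 293 W

Treat each layer as a resistance in series:
  R_stainless steel = L/(kA) = 0.00658/(13.3·2.86) = 1.730×10^-4 K/W
  R_vermiculite board = L/(kA) = 0.0594/(0.0565·2.86) = 0.3676 K/W
  R_conv,out = 1/(hA) = 1/(9.61·2.86) = 0.03638 K/W
ΣR = 1.730×10^-4 + 0.3676 + 0.03638 = 0.4042 K/W
Q = ΔT/ΣR = (142 °C − 23.6 °C)/0.4042 = 293 W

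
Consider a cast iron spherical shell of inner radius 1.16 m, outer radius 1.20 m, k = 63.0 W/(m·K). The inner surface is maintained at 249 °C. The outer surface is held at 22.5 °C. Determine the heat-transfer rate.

Q = 6240 kW

Q = 4πk·ΔT/(1/r₁ − 1/r₂) = 4π × 63.0 × 226.5 / (1/1.16 − 1/1.20) = 6.24×10^6 W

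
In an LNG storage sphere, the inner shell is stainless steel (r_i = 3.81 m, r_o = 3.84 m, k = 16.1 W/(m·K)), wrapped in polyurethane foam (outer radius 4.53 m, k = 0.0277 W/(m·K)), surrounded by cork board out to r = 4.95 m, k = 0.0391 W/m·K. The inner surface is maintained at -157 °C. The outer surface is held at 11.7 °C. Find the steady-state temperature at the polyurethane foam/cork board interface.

T = -30.6 °C

Series thermal resistances, inner to outer:
  R_stainless steel = (1/3.81 − 1/3.84)/(4πk) = 0.002051/(4π·16.1) = 1.014×10^-5 K/W
  R_polyurethane foam = (1/3.84 − 1/4.53)/(4πk) = 0.03967/(4π·0.0277) = 0.1140 K/W
  R_cork board = (1/4.53 − 1/4.95)/(4πk) = 0.01873/(4π·0.0391) = 0.03812 K/W
ΣR = 1.014×10^-5 + 0.1140 + 0.03812 = 0.1521 K/W
Q = ΔT/ΣR = (-157 °C − 11.7 °C)/0.1521 = -1109 W
From the inner boundary to the polyurethane foam/cork board interface, ΣR_partial = 0.1140 K/W.
T_interface = T_in − Q·ΣR_partial = -157 °C − (-1109)(0.1140) = -30.6 °C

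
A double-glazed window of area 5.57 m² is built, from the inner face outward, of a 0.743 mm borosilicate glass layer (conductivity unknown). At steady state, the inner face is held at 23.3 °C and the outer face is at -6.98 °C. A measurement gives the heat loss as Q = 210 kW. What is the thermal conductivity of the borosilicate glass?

ΣR = ΔT/Q = |23.3 − -6.98|/2.10×10^5 = 1.442×10^-4 K/W
L/(kA) = 1.442×10^-4 ⇒ k = 7.43×10^-4/(1.442×10^-4·5.57) = 0.925 W/m·K

k = 0.925 W/m·K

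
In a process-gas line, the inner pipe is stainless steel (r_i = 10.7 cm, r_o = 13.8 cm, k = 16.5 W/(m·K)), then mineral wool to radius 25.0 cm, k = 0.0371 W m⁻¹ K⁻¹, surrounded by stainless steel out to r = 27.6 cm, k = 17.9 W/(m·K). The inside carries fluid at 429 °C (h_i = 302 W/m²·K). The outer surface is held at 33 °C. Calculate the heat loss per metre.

Q' = 155 W/m

Treat each layer as a resistance in series:
  R'_conv,in = 1/(2πr h) = 1/(2π·0.107·302) = 0.004925 m·K/W
  R'_stainless steel = ln(0.138/0.107)/(2πk) = 0.2544/(2π·16.5) = 0.002454 m·K/W
  R'_mineral wool = ln(0.250/0.138)/(2πk) = 0.5942/(2π·0.0371) = 2.549 m·K/W
  R'_stainless steel = ln(0.276/0.250)/(2πk) = 0.09894/(2π·17.9) = 8.797×10^-4 m·K/W
ΣR = 0.004925 + 0.002454 + 2.549 + 8.797×10^-4 = 2.557 m·K/W
Q' = ΔT/ΣR = (429 °C − 33 °C)/2.557 = 155 W/m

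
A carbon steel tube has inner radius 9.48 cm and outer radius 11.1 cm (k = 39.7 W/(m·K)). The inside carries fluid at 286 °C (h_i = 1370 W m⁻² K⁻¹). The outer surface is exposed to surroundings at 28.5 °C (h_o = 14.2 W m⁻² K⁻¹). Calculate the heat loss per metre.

Q' = 2500 W/m

Resistance network (inner→outer):
  R'_conv,in = 1/(2πr h) = 1/(2π·0.0948·1370) = 0.001225 m·K/W
  R'_carbon steel = ln(0.111/0.0948)/(2πk) = 0.1578/(2π·39.7) = 6.325×10^-4 m·K/W
  R'_conv,out = 1/(2πr h) = 1/(2π·0.111·14.2) = 0.1010 m·K/W
ΣR = 0.001225 + 6.325×10^-4 + 0.1010 = 0.1029 m·K/W
Q' = ΔT/ΣR = (286 °C − 28.5 °C)/0.1029 = 2500 W/m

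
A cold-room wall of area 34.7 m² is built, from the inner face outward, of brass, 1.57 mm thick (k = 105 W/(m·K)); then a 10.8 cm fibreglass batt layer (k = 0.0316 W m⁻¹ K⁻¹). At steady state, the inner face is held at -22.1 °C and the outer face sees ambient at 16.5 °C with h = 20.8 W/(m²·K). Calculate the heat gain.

Q = 386 W

Treat each layer as a resistance in series:
  R_brass = L/(kA) = 0.00157/(105·34.7) = 4.309×10^-7 K/W
  R_fibreglass batt = L/(kA) = 0.108/(0.0316·34.7) = 0.09849 K/W
  R_conv,out = 1/(hA) = 1/(20.8·34.7) = 0.001386 K/W
ΣR = 4.309×10^-7 + 0.09849 + 0.001386 = 0.09988 K/W
Q = ΔT/ΣR = (-22.1 °C − 16.5 °C)/0.09988 = -386 W
(Negative Q ⇒ heat flows inward; heat gain = 386 W.)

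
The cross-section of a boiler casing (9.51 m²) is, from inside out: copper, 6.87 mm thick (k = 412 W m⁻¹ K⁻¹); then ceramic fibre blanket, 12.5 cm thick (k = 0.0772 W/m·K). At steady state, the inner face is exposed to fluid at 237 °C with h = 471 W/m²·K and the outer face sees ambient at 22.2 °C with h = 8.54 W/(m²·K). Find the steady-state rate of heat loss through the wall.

Series thermal resistances, inner to outer:
  R_conv,in = 1/(hA) = 1/(471·9.51) = 2.233×10^-4 K/W
  R_copper = L/(kA) = 0.00687/(412·9.51) = 1.753×10^-6 K/W
  R_ceramic fibre blanket = L/(kA) = 0.125/(0.0772·9.51) = 0.1703 K/W
  R_conv,out = 1/(hA) = 1/(8.54·9.51) = 0.01231 K/W
ΣR = 2.233×10^-4 + 1.753×10^-6 + 0.1703 + 0.01231 = 0.1828 K/W
Q = ΔT/ΣR = (237 °C − 22.2 °C)/0.1828 = 1180 W

Q = 1180 W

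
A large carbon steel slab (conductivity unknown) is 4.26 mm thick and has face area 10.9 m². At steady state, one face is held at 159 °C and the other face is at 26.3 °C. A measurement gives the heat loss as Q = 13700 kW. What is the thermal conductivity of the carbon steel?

k = 40.3 W/m·K

ΣR = ΔT/Q = |159 − 26.3|/1.37×10^7 = 9.686×10^-6 K/W
L/(kA) = 9.686×10^-6 ⇒ k = 0.00426/(9.686×10^-6·10.9) = 40.3 W/m·K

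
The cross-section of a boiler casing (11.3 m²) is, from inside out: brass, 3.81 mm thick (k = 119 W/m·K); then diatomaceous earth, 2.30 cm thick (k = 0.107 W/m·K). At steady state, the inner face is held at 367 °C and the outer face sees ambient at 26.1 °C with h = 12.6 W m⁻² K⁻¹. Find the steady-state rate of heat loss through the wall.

Q = 13.1 kW

Resistance network (inner→outer):
  R_brass = L/(kA) = 0.00381/(119·11.3) = 2.833×10^-6 K/W
  R_diatomaceous earth = L/(kA) = 0.0230/(0.107·11.3) = 0.01902 K/W
  R_conv,out = 1/(hA) = 1/(12.6·11.3) = 0.007023 K/W
ΣR = 2.833×10^-6 + 0.01902 + 0.007023 = 0.02605 K/W
Q = ΔT/ΣR = (367 °C − 26.1 °C)/0.02605 = 13100 W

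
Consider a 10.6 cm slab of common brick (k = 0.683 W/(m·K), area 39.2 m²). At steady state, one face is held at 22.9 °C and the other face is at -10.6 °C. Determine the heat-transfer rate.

Q = kA·ΔT/L = 0.683 × 39.2 × |22.9 °C − -10.6 °C| / 0.106 = 8460 W

Q = 8.46 kW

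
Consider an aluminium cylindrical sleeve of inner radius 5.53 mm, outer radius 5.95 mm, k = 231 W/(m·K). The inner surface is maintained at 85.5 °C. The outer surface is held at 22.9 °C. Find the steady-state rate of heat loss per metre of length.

Q' = 1240 kW/m

Q' = 2πk·ΔT/ln(r₂/r₁) = 2π × 231 × 62.6 / ln(0.00595/0.00553) = 1.24×10^6 W/m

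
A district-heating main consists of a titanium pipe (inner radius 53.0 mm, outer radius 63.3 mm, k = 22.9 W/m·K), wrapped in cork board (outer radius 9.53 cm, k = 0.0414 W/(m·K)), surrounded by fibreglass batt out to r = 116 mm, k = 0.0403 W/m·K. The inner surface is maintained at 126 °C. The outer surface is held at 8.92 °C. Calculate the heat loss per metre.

Q' = 49.8 W/m

Series thermal resistances, inner to outer:
  R'_titanium = ln(0.0633/0.0530)/(2πk) = 0.1776/(2π·22.9) = 0.001234 m·K/W
  R'_cork board = ln(0.0953/0.0633)/(2πk) = 0.4091/(2π·0.0414) = 1.573 m·K/W
  R'_fibreglass batt = ln(0.116/0.0953)/(2πk) = 0.1966/(2π·0.0403) = 0.7763 m·K/W
ΣR = 0.001234 + 1.573 + 0.7763 = 2.351 m·K/W
Q' = ΔT/ΣR = (126 °C − 8.92 °C)/2.351 = 49.8 W/m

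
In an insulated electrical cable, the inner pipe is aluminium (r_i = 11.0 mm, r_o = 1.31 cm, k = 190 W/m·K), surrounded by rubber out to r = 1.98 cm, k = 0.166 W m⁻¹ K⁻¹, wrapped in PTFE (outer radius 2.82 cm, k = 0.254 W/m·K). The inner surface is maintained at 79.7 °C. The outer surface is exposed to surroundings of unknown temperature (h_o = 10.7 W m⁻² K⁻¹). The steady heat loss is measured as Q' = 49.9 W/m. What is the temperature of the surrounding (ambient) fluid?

Series resistances:
  R'_aluminium = ln(0.0131/0.0110)/(2πk) = 0.1747/(2π·190) = 1.464×10^-4 m·K/W
  R'_rubber = ln(0.0198/0.0131)/(2πk) = 0.4131/(2π·0.166) = 0.3960 m·K/W
  R'_PTFE = ln(0.0282/0.0198)/(2πk) = 0.3536/(2π·0.254) = 0.2216 m·K/W
  R'_conv,out = 1/(2πr h) = 1/(2π·0.0282·10.7) = 0.5275 m·K/W
ΣR = 1.145 m·K/W
ΔT = Q'·ΣR = 49.9 × 1.145 = 57.14 K
Heat flows outward, so T_out = T_in − ΔT = 79.7 − 57.14 = 22.6 °C

T_out = 22.6 °C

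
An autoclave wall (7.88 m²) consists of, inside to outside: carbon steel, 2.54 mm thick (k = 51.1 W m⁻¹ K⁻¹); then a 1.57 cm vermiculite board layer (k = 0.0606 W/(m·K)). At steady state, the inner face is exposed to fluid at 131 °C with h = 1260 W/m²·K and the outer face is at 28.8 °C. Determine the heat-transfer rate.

Treat each layer as a resistance in series:
  R_conv,in = 1/(hA) = 1/(1260·7.88) = 1.007×10^-4 K/W
  R_carbon steel = L/(kA) = 0.00254/(51.1·7.88) = 6.308×10^-6 K/W
  R_vermiculite board = L/(kA) = 0.0157/(0.0606·7.88) = 0.03288 K/W
ΣR = 1.007×10^-4 + 6.308×10^-6 + 0.03288 = 0.03299 K/W
Q = ΔT/ΣR = (131 °C − 28.8 °C)/0.03299 = 3100 W

Q = 3.10 kW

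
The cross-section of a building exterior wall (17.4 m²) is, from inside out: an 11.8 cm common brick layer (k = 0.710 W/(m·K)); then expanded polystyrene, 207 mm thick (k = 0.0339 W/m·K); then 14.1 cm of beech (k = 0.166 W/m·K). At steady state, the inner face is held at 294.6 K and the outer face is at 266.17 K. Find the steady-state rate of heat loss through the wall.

Q = 69.5 W

Treat each layer as a resistance in series:
  R_common brick = L/(kA) = 0.118/(0.710·17.4) = 0.009552 K/W
  R_expanded polystyrene = L/(kA) = 0.207/(0.0339·17.4) = 0.3509 K/W
  R_beech = L/(kA) = 0.141/(0.166·17.4) = 0.04882 K/W
ΣR = 0.009552 + 0.3509 + 0.04882 = 0.4093 K/W
Q = ΔT/ΣR = (294.6 K − 266.17 K)/0.4093 = 69.5 W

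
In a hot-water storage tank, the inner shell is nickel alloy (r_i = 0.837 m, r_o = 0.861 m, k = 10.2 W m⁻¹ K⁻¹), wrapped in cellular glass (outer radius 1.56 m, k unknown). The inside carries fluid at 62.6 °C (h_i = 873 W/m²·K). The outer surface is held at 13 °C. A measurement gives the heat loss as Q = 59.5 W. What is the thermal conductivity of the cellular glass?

k = 0.0497 W/m·K

ΣR = ΔT/Q = |62.6 − 13|/59.5 = 0.8336 K/W
Known resistances:
  R_conv,in = 1/(4πr²h) = 1/(4π·0.837²·873) = 1.301×10^-4 K/W
  R_nickel alloy = (1/0.837 − 1/0.861)/(4πk) = 0.03330/(4π·10.2) = 2.598×10^-4 K/W
R_cellular glass = ΣR − ΣR_known = 0.8336 − 3.899×10^-4 = 0.8332 K/W
(1/r₁−1/r₂)/(4πk) = 0.8332 ⇒ k = 0.5204/(4π·0.8332) = 0.0497 W/m·K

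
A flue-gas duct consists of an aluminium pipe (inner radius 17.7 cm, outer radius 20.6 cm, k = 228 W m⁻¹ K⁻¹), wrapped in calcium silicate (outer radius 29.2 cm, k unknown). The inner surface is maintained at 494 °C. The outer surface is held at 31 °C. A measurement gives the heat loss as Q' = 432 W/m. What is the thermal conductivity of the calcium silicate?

ΣR = ΔT/Q' = |494 − 31|/432 = 1.072 m·K/W
Known resistances:
  R'_aluminium = ln(0.206/0.177)/(2πk) = 0.1517/(2π·228) = 1.059×10^-4 m·K/W
R_calcium silicate = ΣR − ΣR_known = 1.072 − 1.059×10^-4 = 1.072 m·K/W
ln(r₂/r₁)/(2πk) = 1.072 ⇒ k = 0.3489/(2π·1.072) = 0.0518 W/m·K

k = 0.0518 W/m·K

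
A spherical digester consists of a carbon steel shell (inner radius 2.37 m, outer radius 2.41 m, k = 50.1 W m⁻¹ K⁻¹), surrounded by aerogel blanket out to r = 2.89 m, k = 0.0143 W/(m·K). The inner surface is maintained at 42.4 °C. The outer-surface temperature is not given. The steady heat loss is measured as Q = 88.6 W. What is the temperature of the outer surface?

Sum the resistances:
  R_carbon steel = (1/2.37 − 1/2.41)/(4πk) = 0.007003/(4π·50.1) = 1.112×10^-5 K/W
  R_aerogel blanket = (1/2.41 − 1/2.89)/(4πk) = 0.06892/(4π·0.0143) = 0.3835 K/W
ΣR = 0.3835 K/W
ΔT = Q·ΣR = 88.6 × 0.3835 = 33.98 K
Heat flows outward, so T_out = T_in − ΔT = 42.4 − 33.98 = 8.42 °C

T_out = 8.42 °C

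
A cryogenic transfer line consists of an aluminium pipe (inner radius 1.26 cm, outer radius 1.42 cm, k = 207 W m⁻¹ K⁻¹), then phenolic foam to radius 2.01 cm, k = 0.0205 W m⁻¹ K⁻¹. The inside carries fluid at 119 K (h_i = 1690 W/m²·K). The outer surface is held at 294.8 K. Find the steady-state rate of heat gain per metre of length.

Treat each layer as a resistance in series:
  R'_conv,in = 1/(2πr h) = 1/(2π·0.0126·1690) = 0.007474 m·K/W
  R'_aluminium = ln(0.0142/0.0126)/(2πk) = 0.1195/(2π·207) = 9.191×10^-5 m·K/W
  R'_phenolic foam = ln(0.0201/0.0142)/(2πk) = 0.3475/(2π·0.0205) = 2.698 m·K/W
ΣR = 0.007474 + 9.191×10^-5 + 2.698 = 2.706 m·K/W
Q' = ΔT/ΣR = (119 K − 294.8 K)/2.706 = -65.0 W/m
(Negative Q' ⇒ heat flows inward; heat gain = 65.0 W/m.)

Q' = 65.0 W/m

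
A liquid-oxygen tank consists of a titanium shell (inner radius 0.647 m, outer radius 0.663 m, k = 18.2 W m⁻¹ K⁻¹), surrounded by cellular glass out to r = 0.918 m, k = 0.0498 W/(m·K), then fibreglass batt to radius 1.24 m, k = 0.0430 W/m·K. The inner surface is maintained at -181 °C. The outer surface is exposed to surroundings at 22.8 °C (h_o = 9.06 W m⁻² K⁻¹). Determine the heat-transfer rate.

Resistance network (inner→outer):
  R_titanium = (1/0.647 − 1/0.663)/(4πk) = 0.03730/(4π·18.2) = 1.631×10^-4 K/W
  R_cellular glass = (1/0.663 − 1/0.918)/(4πk) = 0.4190/(4π·0.0498) = 0.6695 K/W
  R_fibreglass batt = (1/0.918 − 1/1.24)/(4πk) = 0.2829/(4π·0.0430) = 0.5235 K/W
  R_conv,out = 1/(4πr²h) = 1/(4π·1.24²·9.06) = 0.005712 K/W
ΣR = 1.631×10^-4 + 0.6695 + 0.5235 + 0.005712 = 1.199 K/W
Q = ΔT/ΣR = (-181 °C − 22.8 °C)/1.199 = -170 W
(Negative Q ⇒ heat flows inward; heat gain = 170 W.)

Q = 170 W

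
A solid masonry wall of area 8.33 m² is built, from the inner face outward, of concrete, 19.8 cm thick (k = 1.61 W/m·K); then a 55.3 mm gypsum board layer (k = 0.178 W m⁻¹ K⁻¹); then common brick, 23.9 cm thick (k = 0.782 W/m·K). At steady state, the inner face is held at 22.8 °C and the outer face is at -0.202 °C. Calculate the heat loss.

Q = 259 W

Treat each layer as a resistance in series:
  R_concrete = L/(kA) = 0.198/(1.61·8.33) = 0.01476 K/W
  R_gypsum board = L/(kA) = 0.0553/(0.178·8.33) = 0.03730 K/W
  R_common brick = L/(kA) = 0.239/(0.782·8.33) = 0.03669 K/W
ΣR = 0.01476 + 0.03730 + 0.03669 = 0.08875 K/W
Q = ΔT/ΣR = (22.8 °C − -0.202 °C)/0.08875 = 259 W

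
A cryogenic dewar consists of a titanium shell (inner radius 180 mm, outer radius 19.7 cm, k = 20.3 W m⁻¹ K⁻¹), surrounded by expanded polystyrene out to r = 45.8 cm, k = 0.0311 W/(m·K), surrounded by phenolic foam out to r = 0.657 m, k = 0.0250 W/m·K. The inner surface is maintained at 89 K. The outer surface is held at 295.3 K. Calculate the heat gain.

Series thermal resistances, inner to outer:
  R_titanium = (1/0.180 − 1/0.197)/(4πk) = 0.4794/(4π·20.3) = 0.001879 K/W
  R_expanded polystyrene = (1/0.197 − 1/0.458)/(4πk) = 2.893/(4π·0.0311) = 7.402 K/W
  R_phenolic foam = (1/0.458 − 1/0.657)/(4πk) = 0.6613/(4π·0.0250) = 2.105 K/W
ΣR = 0.001879 + 7.402 + 2.105 = 9.509 K/W
Q = ΔT/ΣR = (89 K − 295.3 K)/9.509 = -21.7 W
(Negative Q ⇒ heat flows inward; heat gain = 21.7 W.)

Q = 21.7 W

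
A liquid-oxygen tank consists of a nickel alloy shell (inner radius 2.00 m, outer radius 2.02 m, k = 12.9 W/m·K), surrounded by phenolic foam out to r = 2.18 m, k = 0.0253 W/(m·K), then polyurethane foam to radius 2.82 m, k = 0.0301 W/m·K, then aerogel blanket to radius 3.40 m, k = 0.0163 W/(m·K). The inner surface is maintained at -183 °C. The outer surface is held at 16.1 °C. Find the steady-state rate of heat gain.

Q = 291 W

Series thermal resistances, inner to outer:
  R_nickel alloy = (1/2.00 − 1/2.02)/(4πk) = 0.004950/(4π·12.9) = 3.054×10^-5 K/W
  R_phenolic foam = (1/2.02 − 1/2.18)/(4πk) = 0.03633/(4π·0.0253) = 0.1143 K/W
  R_polyurethane foam = (1/2.18 − 1/2.82)/(4πk) = 0.1041/(4π·0.0301) = 0.2752 K/W
  R_aerogel blanket = (1/2.82 − 1/3.40)/(4πk) = 0.06049/(4π·0.0163) = 0.2953 K/W
ΣR = 3.054×10^-5 + 0.1143 + 0.2752 + 0.2953 = 0.6848 K/W
Q = ΔT/ΣR = (-183 °C − 16.1 °C)/0.6848 = -291 W
(Negative Q ⇒ heat flows inward; heat gain = 291 W.)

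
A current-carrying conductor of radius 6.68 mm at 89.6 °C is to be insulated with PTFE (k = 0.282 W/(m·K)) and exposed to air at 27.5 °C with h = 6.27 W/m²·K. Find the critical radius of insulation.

r_cr = 4.50 cm

For a cylinder, r_cr = k_ins/h = 0.282/6.27 = 0.0450 m = 4.50 cm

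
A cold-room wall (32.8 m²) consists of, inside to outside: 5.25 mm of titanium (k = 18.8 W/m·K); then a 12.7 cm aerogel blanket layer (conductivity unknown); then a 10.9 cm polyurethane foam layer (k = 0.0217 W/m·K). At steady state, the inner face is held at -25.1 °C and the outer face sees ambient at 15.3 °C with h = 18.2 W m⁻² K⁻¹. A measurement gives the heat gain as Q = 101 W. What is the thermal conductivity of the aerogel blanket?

k = 0.0158 W/m·K

ΣR = ΔT/Q = |-25.1 − 15.3|/101 = 0.4000 K/W
Known resistances:
  R_titanium = L/(kA) = 0.00525/(18.8·32.8) = 8.514×10^-6 K/W
  R_polyurethane foam = L/(kA) = 0.109/(0.0217·32.8) = 0.1531 K/W
  R_conv,out = 1/(hA) = 1/(18.2·32.8) = 0.001675 K/W
R_aerogel blanket = ΣR − ΣR_known = 0.4000 − 0.1548 = 0.2452 K/W
L/(kA) = 0.2452 ⇒ k = 0.127/(0.2452·32.8) = 0.0158 W/m·K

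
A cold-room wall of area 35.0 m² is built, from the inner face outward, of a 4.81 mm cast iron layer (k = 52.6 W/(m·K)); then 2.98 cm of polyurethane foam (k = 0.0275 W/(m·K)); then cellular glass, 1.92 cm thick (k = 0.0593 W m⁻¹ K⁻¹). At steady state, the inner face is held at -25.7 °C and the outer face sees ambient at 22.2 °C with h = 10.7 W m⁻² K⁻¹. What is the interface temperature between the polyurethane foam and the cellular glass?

Series thermal resistances, inner to outer:
  R_cast iron = L/(kA) = 0.00481/(52.6·35.0) = 2.613×10^-6 K/W
  R_polyurethane foam = L/(kA) = 0.0298/(0.0275·35.0) = 0.03096 K/W
  R_cellular glass = L/(kA) = 0.0192/(0.0593·35.0) = 0.009251 K/W
  R_conv,out = 1/(hA) = 1/(10.7·35.0) = 0.002670 K/W
ΣR = 2.613×10^-6 + 0.03096 + 0.009251 + 0.002670 = 0.04288 K/W
Q = ΔT/ΣR = (-25.7 °C − 22.2 °C)/0.04288 = -1117 W
From the inner boundary to the polyurethane foam/cellular glass interface, ΣR_partial = 0.03096 K/W.
T_interface = T_in − Q·ΣR_partial = -25.7 °C − (-1117)(0.03096) = 8.88 °C

T = 8.88 °C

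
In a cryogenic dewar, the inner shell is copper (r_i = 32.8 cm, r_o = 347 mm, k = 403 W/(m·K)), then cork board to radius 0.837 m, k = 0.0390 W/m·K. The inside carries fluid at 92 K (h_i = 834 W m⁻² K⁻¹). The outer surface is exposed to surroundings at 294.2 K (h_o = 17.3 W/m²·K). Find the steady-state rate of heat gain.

Q = 58.6 W

Treat each layer as a resistance in series:
  R_conv,in = 1/(4πr²h) = 1/(4π·0.328²·834) = 8.869×10^-4 K/W
  R_copper = (1/0.328 − 1/0.347)/(4πk) = 0.1669/(4π·403) = 3.296×10^-5 K/W
  R_cork board = (1/0.347 − 1/0.837)/(4πk) = 1.687/(4π·0.0390) = 3.442 K/W
  R_conv,out = 1/(4πr²h) = 1/(4π·0.837²·17.3) = 0.006566 K/W
ΣR = 8.869×10^-4 + 3.296×10^-5 + 3.442 + 0.006566 = 3.449 K/W
Q = ΔT/ΣR = (92 K − 294.2 K)/3.449 = -58.6 W
(Negative Q ⇒ heat flows inward; heat gain = 58.6 W.)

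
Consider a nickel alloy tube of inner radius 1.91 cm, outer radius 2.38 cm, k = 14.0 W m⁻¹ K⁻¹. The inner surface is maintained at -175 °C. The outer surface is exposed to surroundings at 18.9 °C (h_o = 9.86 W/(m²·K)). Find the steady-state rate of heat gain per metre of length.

Treat each layer as a resistance in series:
  R'_nickel alloy = ln(0.0238/0.0191)/(2πk) = 0.2200/(2π·14.0) = 0.002501 m·K/W
  R'_conv,out = 1/(2πr h) = 1/(2π·0.0238·9.86) = 0.6782 m·K/W
ΣR = 0.002501 + 0.6782 = 0.6807 m·K/W
Q' = ΔT/ΣR = (-175 °C − 18.9 °C)/0.6807 = -285 W/m
(Negative Q' ⇒ heat flows inward; heat gain = 285 W/m.)

Q' = 285 W/m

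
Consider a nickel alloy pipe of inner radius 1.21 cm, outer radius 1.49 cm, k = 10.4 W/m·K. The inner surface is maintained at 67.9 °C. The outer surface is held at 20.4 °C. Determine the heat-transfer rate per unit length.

Q' = 2πk·ΔT/ln(r₂/r₁) = 2π × 10.4 × 47.5 / ln(0.0149/0.0121) = 14900 W/m

Q' = 14900 W/m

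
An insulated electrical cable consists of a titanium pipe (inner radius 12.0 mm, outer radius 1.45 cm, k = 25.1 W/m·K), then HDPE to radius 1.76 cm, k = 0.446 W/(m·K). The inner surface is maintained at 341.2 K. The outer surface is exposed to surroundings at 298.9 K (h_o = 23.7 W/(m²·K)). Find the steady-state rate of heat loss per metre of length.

Q' = 93.6 W/m

Resistance network (inner→outer):
  R'_titanium = ln(0.0145/0.0120)/(2πk) = 0.1892/(2π·25.1) = 0.001200 m·K/W
  R'_HDPE = ln(0.0176/0.0145)/(2πk) = 0.1938/(2π·0.446) = 0.06914 m·K/W
  R'_conv,out = 1/(2πr h) = 1/(2π·0.0176·23.7) = 0.3816 m·K/W
ΣR = 0.001200 + 0.06914 + 0.3816 = 0.4519 m·K/W
Q' = ΔT/ΣR = (341.2 K − 298.9 K)/0.4519 = 93.6 W/m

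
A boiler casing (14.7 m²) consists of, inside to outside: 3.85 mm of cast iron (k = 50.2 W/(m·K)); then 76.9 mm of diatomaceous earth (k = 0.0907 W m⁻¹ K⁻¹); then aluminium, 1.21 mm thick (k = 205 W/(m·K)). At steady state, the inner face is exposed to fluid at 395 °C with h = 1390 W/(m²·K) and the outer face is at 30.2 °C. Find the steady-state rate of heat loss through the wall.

Q = 6.32 kW

Series thermal resistances, inner to outer:
  R_conv,in = 1/(hA) = 1/(1390·14.7) = 4.894×10^-5 K/W
  R_cast iron = L/(kA) = 0.00385/(50.2·14.7) = 5.217×10^-6 K/W
  R_diatomaceous earth = L/(kA) = 0.0769/(0.0907·14.7) = 0.05768 K/W
  R_aluminium = L/(kA) = 0.00121/(205·14.7) = 4.015×10^-7 K/W
ΣR = 4.894×10^-5 + 5.217×10^-6 + 0.05768 + 4.015×10^-7 = 0.05773 K/W
Q = ΔT/ΣR = (395 °C − 30.2 °C)/0.05773 = 6320 W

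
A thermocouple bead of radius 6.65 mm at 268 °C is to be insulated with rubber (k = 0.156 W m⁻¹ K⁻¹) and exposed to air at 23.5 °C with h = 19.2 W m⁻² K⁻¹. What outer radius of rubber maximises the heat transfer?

For a sphere, r_cr = 2k_ins/h = 2·0.156/19.2 = 0.0163 m = 1.62 cm

r_cr = 1.62 cm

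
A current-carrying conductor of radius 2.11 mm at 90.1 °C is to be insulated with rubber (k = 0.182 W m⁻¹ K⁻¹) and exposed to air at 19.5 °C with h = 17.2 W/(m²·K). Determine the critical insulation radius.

r_cr = 1.06 cm

For a cylinder, r_cr = k_ins/h = 0.182/17.2 = 0.0106 m = 1.06 cm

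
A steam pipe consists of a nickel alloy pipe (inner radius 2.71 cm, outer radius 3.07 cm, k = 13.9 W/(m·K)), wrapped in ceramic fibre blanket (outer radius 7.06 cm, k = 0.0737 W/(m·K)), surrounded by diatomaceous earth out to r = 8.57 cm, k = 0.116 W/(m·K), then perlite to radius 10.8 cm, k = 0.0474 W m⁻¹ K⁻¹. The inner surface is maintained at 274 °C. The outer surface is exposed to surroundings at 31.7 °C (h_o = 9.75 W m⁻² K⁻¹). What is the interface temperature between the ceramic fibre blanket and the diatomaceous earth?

Treat each layer as a resistance in series:
  R'_nickel alloy = ln(0.0307/0.0271)/(2πk) = 0.1247/(2π·13.9) = 0.001428 m·K/W
  R'_ceramic fibre blanket = ln(0.0706/0.0307)/(2πk) = 0.8328/(2π·0.0737) = 1.798 m·K/W
  R'_diatomaceous earth = ln(0.0857/0.0706)/(2πk) = 0.1938/(2π·0.116) = 0.2659 m·K/W
  R'_perlite = ln(0.108/0.0857)/(2πk) = 0.2313/(2π·0.0474) = 0.7766 m·K/W
  R'_conv,out = 1/(2πr h) = 1/(2π·0.108·9.75) = 0.1511 m·K/W
ΣR = 0.001428 + 1.798 + 0.2659 + 0.7766 + 0.1511 = 2.993 m·K/W
Q' = ΔT/ΣR = (274 °C − 31.7 °C)/2.993 = 80.96 W/m
From the inner boundary to the ceramic fibre blanket/diatomaceous earth interface, ΣR_partial = 1.799 m·K/W.
T_interface = T_in − Q'·ΣR_partial = 274 °C − (80.96)(1.799) = 128 °C

T = 128 °C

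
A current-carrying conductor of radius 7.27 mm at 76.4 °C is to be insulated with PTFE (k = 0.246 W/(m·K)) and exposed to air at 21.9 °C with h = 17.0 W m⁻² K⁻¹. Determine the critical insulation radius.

r_cr = 1.45 cm

For a cylinder, r_cr = k_ins/h = 0.246/17.0 = 0.0145 m = 1.45 cm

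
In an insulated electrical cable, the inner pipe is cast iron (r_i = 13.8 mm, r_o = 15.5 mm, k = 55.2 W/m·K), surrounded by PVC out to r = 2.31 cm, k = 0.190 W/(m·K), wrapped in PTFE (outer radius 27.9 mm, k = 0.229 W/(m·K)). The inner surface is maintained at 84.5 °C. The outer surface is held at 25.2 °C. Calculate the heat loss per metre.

Resistance network (inner→outer):
  R'_cast iron = ln(0.0155/0.0138)/(2πk) = 0.1162/(2π·55.2) = 3.350×10^-4 m·K/W
  R'_PVC = ln(0.0231/0.0155)/(2πk) = 0.3990/(2π·0.190) = 0.3342 m·K/W
  R'_PTFE = ln(0.0279/0.0231)/(2πk) = 0.1888/(2π·0.229) = 0.1312 m·K/W
ΣR = 3.350×10^-4 + 0.3342 + 0.1312 = 0.4657 m·K/W
Q' = ΔT/ΣR = (84.5 °C − 25.2 °C)/0.4657 = 127 W/m

Q' = 127 W/m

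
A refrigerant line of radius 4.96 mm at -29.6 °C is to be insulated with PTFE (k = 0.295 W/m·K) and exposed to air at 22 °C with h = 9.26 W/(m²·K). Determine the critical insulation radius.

For a cylinder, r_cr = k_ins/h = 0.295/9.26 = 0.0319 m = 3.19 cm

r_cr = 3.19 cm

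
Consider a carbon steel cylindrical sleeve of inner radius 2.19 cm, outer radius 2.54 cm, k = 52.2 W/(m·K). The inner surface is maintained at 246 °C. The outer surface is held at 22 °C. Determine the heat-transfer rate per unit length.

Q' = 2πk·ΔT/ln(r₂/r₁) = 2π × 52.2 × 224 / ln(0.0254/0.0219) = 4.96×10^5 W/m

Q' = 4.96×10^5 W/m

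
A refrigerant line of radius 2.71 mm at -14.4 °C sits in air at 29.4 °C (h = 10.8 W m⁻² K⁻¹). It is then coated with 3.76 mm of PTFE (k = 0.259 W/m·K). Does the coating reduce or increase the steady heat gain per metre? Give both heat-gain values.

Critical radius for a cylinder: r_cr = k/h = 0.0240 m = 2.40 cm.
Outer radius after coating: r₂ = 0.00271 + 0.00376 = 0.00647 m.
Since r₁ < r_cr and r₂ ≤ r_cr, the coating moves toward the maximum at r_cr — heat gain rises.
Bare: R = 1/(2πr₁h) = 5.438 m·K/W; Q = 43.8/5.438 = 8.05 W/m.
Coated: R = R_cond + R_conv = 2.812 m·K/W; Q = 43.8/2.812 = 15.6 W/m.

increases: 8.05 → 15.6 W/m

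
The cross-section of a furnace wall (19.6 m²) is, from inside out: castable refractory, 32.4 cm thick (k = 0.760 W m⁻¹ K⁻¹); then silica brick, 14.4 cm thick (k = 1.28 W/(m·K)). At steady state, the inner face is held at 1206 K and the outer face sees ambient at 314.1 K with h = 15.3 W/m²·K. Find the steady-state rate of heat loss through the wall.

Q = 28.9 kW

Series thermal resistances, inner to outer:
  R_castable refractory = L/(kA) = 0.324/(0.760·19.6) = 0.02175 K/W
  R_silica brick = L/(kA) = 0.144/(1.28·19.6) = 0.005740 K/W
  R_conv,out = 1/(hA) = 1/(15.3·19.6) = 0.003335 K/W
ΣR = 0.02175 + 0.005740 + 0.003335 = 0.03082 K/W
Q = ΔT/ΣR = (1206 K − 314.1 K)/0.03082 = 28900 W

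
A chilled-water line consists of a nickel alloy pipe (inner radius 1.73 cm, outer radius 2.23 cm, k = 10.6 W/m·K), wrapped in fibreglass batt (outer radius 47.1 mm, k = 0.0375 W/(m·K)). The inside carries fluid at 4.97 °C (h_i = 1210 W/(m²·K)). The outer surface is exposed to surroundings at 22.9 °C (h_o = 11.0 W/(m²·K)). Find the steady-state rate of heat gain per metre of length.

Q' = 5.13 W/m

Treat each layer as a resistance in series:
  R'_conv,in = 1/(2πr h) = 1/(2π·0.0173·1210) = 0.007603 m·K/W
  R'_nickel alloy = ln(0.0223/0.0173)/(2πk) = 0.2539/(2π·10.6) = 0.003812 m·K/W
  R'_fibreglass batt = ln(0.0471/0.0223)/(2πk) = 0.7477/(2π·0.0375) = 3.173 m·K/W
  R'_conv,out = 1/(2πr h) = 1/(2π·0.0471·11.0) = 0.3072 m·K/W
ΣR = 0.007603 + 0.003812 + 3.173 + 0.3072 = 3.492 m·K/W
Q' = ΔT/ΣR = (4.97 °C − 22.9 °C)/3.492 = -5.13 W/m
(Negative Q' ⇒ heat flows inward; heat gain = 5.13 W/m.)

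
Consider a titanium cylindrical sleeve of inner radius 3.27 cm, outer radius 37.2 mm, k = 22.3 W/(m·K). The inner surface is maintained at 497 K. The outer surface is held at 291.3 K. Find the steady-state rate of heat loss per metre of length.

Q' = 2πk·ΔT/ln(r₂/r₁) = 2π × 22.3 × 205.7 / ln(0.0372/0.0327) = 2.24×10^5 W/m

Q' = 224 kW/m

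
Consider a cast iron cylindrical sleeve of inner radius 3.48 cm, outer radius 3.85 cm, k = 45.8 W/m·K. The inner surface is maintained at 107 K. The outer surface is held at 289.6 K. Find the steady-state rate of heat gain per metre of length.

Q' = 2πk·ΔT/ln(r₂/r₁) = 2π × 45.8 × 182.6 / ln(0.0385/0.0348) = 5.20×10^5 W/m

Q' = 520 kW/m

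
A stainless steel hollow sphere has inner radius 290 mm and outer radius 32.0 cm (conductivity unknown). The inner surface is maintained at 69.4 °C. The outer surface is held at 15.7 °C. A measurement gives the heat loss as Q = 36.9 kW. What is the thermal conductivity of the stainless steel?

ΣR = ΔT/Q = |69.4 − 15.7|/36900 = 0.001455 K/W
(1/r₁−1/r₂)/(4πk) = 0.001455 ⇒ k = 0.3233/(4π·0.001455) = 17.7 W/m·K

k = 17.7 W/m·K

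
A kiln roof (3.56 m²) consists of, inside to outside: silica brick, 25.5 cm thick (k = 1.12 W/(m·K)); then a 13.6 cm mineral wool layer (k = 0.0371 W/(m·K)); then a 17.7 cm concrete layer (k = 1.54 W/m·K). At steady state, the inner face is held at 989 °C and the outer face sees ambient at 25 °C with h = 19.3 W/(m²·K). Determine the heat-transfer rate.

Q = 845 W

Resistance network (inner→outer):
  R_silica brick = L/(kA) = 0.255/(1.12·3.56) = 0.06395 K/W
  R_mineral wool = L/(kA) = 0.136/(0.0371·3.56) = 1.030 K/W
  R_concrete = L/(kA) = 0.177/(1.54·3.56) = 0.03229 K/W
  R_conv,out = 1/(hA) = 1/(19.3·3.56) = 0.01455 K/W
ΣR = 0.06395 + 1.030 + 0.03229 + 0.01455 = 1.141 K/W
Q = ΔT/ΣR = (989 °C − 25 °C)/1.141 = 845 W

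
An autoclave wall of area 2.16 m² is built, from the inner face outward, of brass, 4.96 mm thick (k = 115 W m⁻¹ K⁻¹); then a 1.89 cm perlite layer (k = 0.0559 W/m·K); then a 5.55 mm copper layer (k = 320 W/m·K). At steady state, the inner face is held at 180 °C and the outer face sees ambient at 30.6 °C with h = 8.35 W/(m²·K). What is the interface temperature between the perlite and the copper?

T = 69.7 °C

Resistance network (inner→outer):
  R_brass = L/(kA) = 0.00496/(115·2.16) = 1.997×10^-5 K/W
  R_perlite = L/(kA) = 0.0189/(0.0559·2.16) = 0.1565 K/W
  R_copper = L/(kA) = 0.00555/(320·2.16) = 8.030×10^-6 K/W
  R_conv,out = 1/(hA) = 1/(8.35·2.16) = 0.05544 K/W
ΣR = 1.997×10^-5 + 0.1565 + 8.030×10^-6 + 0.05544 = 0.2120 K/W
Q = ΔT/ΣR = (180 °C − 30.6 °C)/0.2120 = 704.7 W
From the inner boundary to the perlite/copper interface, ΣR_partial = 0.1565 K/W.
T_interface = T_in − Q·ΣR_partial = 180 °C − (704.7)(0.1565) = 69.7 °C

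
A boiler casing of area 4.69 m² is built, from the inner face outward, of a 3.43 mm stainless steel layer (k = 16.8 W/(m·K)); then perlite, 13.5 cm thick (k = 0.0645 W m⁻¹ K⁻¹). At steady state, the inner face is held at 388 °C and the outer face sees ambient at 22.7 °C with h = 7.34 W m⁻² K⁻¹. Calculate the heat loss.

Series thermal resistances, inner to outer:
  R_stainless steel = L/(kA) = 0.00343/(16.8·4.69) = 4.353×10^-5 K/W
  R_perlite = L/(kA) = 0.135/(0.0645·4.69) = 0.4463 K/W
  R_conv,out = 1/(hA) = 1/(7.34·4.69) = 0.02905 K/W
ΣR = 4.353×10^-5 + 0.4463 + 0.02905 = 0.4754 K/W
Q = ΔT/ΣR = (388 °C − 22.7 °C)/0.4754 = 768 W

Q = 768 W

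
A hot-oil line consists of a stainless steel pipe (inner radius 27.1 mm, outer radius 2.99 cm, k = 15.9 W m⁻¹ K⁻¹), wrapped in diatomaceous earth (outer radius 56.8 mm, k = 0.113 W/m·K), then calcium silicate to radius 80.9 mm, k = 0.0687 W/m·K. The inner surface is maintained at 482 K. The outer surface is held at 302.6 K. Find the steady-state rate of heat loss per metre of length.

Resistance network (inner→outer):
  R'_stainless steel = ln(0.0299/0.0271)/(2πk) = 0.09832/(2π·15.9) = 9.842×10^-4 m·K/W
  R'_diatomaceous earth = ln(0.0568/0.0299)/(2πk) = 0.6417/(2π·0.113) = 0.9038 m·K/W
  R'_calcium silicate = ln(0.0809/0.0568)/(2πk) = 0.3537/(2π·0.0687) = 0.8194 m·K/W
ΣR = 9.842×10^-4 + 0.9038 + 0.8194 = 1.724 m·K/W
Q' = ΔT/ΣR = (482 K − 302.6 K)/1.724 = 104 W/m

Q' = 104 W/m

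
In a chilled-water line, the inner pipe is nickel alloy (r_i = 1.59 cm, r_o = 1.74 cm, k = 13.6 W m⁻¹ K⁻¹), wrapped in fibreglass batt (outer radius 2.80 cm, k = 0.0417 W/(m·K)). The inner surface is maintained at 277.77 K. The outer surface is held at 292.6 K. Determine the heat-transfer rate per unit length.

Resistance network (inner→outer):
  R'_nickel alloy = ln(0.0174/0.0159)/(2πk) = 0.09015/(2π·13.6) = 0.001055 m·K/W
  R'_fibreglass batt = ln(0.0280/0.0174)/(2πk) = 0.4757/(2π·0.0417) = 1.816 m·K/W
ΣR = 0.001055 + 1.816 = 1.817 m·K/W
Q' = ΔT/ΣR = (277.77 K − 292.6 K)/1.817 = -8.16 W/m
(Negative Q' ⇒ heat flows inward; heat gain = 8.16 W/m.)

Q' = 8.16 W/m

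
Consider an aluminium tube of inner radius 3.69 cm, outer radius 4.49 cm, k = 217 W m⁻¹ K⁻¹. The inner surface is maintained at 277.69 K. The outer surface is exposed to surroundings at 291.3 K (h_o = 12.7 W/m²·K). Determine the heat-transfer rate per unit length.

Series thermal resistances, inner to outer:
  R'_aluminium = ln(0.0449/0.0369)/(2πk) = 0.1962/(2π·217) = 1.439×10^-4 m·K/W
  R'_conv,out = 1/(2πr h) = 1/(2π·0.0449·12.7) = 0.2791 m·K/W
ΣR = 1.439×10^-4 + 0.2791 = 0.2792 m·K/W
Q' = ΔT/ΣR = (277.69 K − 291.3 K)/0.2792 = -48.7 W/m
(Negative Q' ⇒ heat flows inward; heat gain = 48.7 W/m.)

Q' = 48.7 W/m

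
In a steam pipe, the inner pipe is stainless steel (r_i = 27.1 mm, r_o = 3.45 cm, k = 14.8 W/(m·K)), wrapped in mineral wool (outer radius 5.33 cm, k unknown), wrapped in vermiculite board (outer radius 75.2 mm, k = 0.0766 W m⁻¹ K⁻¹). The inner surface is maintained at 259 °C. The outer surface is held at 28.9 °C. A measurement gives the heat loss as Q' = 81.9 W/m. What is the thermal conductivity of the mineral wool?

ΣR = ΔT/Q' = |259 − 28.9|/81.9 = 2.810 m·K/W
Known resistances:
  R'_stainless steel = ln(0.0345/0.0271)/(2πk) = 0.2414/(2π·14.8) = 0.002596 m·K/W
  R'_vermiculite board = ln(0.0752/0.0533)/(2πk) = 0.3442/(2π·0.0766) = 0.7152 m·K/W
R_mineral wool = ΣR − ΣR_known = 2.810 − 0.7178 = 2.092 m·K/W
ln(r₂/r₁)/(2πk) = 2.092 ⇒ k = 0.4350/(2π·2.092) = 0.0331 W/m·K

k = 0.0331 W/m·K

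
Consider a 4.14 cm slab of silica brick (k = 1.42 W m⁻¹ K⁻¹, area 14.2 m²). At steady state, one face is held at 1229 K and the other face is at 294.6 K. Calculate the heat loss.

Q = 4.55×10^5 W

Q = kA·ΔT/L = 1.42 × 14.2 × |1229 K − 294.6 K| / 0.0414 = 4.55×10^5 W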